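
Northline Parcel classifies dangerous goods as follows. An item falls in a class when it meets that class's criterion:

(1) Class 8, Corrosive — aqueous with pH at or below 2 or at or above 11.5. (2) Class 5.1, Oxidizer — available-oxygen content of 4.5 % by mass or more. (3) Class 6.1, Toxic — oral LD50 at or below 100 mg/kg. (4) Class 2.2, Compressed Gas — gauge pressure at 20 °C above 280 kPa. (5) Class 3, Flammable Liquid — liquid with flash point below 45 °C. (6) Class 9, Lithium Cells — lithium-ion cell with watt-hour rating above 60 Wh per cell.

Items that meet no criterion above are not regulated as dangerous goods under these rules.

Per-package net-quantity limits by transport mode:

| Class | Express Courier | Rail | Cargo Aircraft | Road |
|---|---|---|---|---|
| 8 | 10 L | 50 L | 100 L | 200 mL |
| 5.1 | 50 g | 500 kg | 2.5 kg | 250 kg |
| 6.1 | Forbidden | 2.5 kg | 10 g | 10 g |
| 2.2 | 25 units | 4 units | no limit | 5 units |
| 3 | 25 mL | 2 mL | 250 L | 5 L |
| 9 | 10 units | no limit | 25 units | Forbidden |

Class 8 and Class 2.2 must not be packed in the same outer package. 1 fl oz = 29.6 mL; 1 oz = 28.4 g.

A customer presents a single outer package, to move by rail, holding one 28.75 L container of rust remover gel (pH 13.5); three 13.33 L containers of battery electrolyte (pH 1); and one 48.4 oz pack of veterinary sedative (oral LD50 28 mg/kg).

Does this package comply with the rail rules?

With pH 13.5 (≥ 11.5), the rust remover gel falls in Class 8.
Battery electrolyte: pH 1 ≤ 2 → Class 8 (Corrosive).
Veterinary sedative: oral LD50 28 mg/kg ≤ 100 mg/kg → Class 6.1 (Toxic).
Class 8 net quantity: 28.75 L + (three 13.33 L containers = 39.99 L) = 68.74 L.
68.74 L exceeds the rail limit of 50 L for Class 8.
Class 6.1 quantity: one 48.4 oz pack = 1374.56 g.
1374.56 g ≤ 2.5 kg (rail limit, Class 6.1) — within limit.
The segregation rule (Class 8 with Class 2.2) does not apply to Class 8 with Class 6.1.

No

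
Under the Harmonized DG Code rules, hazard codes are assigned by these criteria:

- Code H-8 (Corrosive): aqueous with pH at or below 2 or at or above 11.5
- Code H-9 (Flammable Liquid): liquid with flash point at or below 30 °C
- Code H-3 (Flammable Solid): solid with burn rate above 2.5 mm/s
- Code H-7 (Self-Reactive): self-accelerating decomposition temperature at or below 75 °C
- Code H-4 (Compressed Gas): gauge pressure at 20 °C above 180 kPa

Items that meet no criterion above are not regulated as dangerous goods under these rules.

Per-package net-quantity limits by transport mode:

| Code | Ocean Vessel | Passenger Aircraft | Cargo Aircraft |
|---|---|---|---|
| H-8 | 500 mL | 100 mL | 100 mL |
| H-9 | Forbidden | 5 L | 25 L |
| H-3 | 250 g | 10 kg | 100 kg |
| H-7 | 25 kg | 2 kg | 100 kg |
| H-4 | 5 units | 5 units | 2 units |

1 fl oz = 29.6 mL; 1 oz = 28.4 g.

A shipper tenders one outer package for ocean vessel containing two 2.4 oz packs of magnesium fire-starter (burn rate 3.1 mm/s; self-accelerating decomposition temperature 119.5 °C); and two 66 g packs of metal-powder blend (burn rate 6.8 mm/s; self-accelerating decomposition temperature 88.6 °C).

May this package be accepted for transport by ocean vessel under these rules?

With burn rate 3.1 mm/s (> 2.5 mm/s), the magnesium fire-starter falls in Code H-3.
The metal-powder blend has burn rate 6.8 mm/s, which is > 2.5 mm/s, so it is Code H-3 (Flammable Solid).
Code H-3 net quantity: (two 2.4 oz packs = 136.32 g) + (two 66 g packs = 132 g) = 268.32 g.
That exceeds the Code H-3 ocean vessel limit of 250 g.

No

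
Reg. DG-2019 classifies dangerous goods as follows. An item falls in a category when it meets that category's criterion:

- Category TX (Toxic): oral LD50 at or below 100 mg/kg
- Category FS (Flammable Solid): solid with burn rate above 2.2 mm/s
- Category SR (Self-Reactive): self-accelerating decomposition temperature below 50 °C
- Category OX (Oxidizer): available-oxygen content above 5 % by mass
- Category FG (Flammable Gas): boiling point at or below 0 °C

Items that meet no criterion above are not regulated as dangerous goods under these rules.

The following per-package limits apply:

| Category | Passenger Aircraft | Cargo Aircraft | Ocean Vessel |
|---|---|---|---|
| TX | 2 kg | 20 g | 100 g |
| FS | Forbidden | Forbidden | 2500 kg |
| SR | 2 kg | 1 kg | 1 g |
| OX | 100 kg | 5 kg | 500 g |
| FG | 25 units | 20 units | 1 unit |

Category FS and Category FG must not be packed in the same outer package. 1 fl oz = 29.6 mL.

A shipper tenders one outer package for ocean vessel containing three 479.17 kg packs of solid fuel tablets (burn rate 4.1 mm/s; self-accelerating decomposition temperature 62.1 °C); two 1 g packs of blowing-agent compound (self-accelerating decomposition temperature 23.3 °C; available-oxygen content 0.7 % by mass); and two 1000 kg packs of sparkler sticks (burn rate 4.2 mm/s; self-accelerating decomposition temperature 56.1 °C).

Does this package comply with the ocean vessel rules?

No

The solid fuel tablets have burn rate 4.1 mm/s, which is > 2.2 mm/s, so they are Category FS (Flammable Solid).
With self-accelerating decomposition temperature 23.3 °C (< 50 °C), the blowing-agent compound falls in Category SR.
With burn rate 4.2 mm/s (> 2.2 mm/s), the sparkler sticks fall in Category FS.
Total Category FS: (three 479.17 kg packs = 1437.51 kg) + (two 1000 kg packs = 2000 kg) = 3437.51 kg.
3437.51 kg > 2500 kg (ocean vessel limit, Category FS) — over the limit.
Category SR quantity: two 1 g packs = 2 g.
2 g exceeds the ocean vessel limit of 1 g for Category SR.
The segregation rule (Category FS with Category FG) does not apply to Category FS with Category SR.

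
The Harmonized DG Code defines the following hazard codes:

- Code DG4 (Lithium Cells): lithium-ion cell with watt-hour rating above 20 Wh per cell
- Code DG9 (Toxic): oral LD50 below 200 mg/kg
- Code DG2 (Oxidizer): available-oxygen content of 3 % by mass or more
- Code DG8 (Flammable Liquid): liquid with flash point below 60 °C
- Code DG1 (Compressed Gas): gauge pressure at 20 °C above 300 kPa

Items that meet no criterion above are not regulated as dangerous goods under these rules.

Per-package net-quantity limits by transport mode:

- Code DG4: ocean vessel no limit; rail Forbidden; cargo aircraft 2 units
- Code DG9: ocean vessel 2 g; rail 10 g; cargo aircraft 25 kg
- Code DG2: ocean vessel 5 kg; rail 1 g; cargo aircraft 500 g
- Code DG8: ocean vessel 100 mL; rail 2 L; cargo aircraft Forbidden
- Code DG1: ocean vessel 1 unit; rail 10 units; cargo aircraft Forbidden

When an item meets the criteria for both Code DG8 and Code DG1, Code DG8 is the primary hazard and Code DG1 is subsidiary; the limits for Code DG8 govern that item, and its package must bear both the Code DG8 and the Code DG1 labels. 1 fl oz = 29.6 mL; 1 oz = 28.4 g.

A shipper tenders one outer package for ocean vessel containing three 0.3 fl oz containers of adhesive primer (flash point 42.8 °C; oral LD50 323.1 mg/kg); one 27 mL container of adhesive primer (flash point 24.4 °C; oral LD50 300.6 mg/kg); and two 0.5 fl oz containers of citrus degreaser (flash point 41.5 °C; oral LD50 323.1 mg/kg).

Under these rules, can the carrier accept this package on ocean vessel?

Flash point 42.8 °C meets the Code DG8 criterion (Flammable Liquid), so the adhesive primer is Code DG8.
With flash point 24.4 °C (< 60 °C), the adhesive primer falls in Code DG8.
With flash point 41.5 °C (< 60 °C), the citrus degreaser falls in Code DG8.
Total Code DG8: (three 0.3 fl oz containers = 26.64 mL) + 27 mL + (two 0.5 fl oz containers = 29.6 mL) = 83.24 mL.
83.24 mL is within the ocean vessel limit of 100 mL for Code DG8.

Yes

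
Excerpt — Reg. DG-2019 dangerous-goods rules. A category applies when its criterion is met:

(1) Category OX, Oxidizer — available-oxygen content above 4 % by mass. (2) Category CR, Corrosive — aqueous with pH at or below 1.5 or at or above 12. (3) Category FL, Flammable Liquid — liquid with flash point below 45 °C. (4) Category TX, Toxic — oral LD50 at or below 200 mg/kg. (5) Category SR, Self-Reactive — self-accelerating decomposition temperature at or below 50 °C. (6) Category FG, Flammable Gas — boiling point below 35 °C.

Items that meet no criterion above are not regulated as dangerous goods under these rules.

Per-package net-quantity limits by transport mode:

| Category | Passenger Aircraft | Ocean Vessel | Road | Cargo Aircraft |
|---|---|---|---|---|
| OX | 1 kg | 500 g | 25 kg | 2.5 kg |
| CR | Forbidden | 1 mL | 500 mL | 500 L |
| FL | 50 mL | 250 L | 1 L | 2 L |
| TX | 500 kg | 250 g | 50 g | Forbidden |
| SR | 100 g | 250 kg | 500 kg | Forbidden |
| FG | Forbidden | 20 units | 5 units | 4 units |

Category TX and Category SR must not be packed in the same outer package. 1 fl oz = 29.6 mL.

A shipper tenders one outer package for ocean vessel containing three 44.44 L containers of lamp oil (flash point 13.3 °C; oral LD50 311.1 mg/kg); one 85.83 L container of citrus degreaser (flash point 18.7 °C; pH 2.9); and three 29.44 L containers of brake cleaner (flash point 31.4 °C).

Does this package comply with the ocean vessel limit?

With flash point 13.3 °C (< 45 °C), the lamp oil falls in Category FL.
Citrus degreaser: flash point 18.7 °C < 45 °C → Category FL (Flammable Liquid).
The brake cleaner has flash point 31.4 °C, which is < 45 °C, so it is Category FL (Flammable Liquid).
Total Category FL: (three 44.44 L containers = 133.32 L) + 85.83 L + (three 29.44 L containers = 88.32 L) = 307.47 L.
307.47 L > 250 L (ocean vessel limit, Category FL) — over the limit.

No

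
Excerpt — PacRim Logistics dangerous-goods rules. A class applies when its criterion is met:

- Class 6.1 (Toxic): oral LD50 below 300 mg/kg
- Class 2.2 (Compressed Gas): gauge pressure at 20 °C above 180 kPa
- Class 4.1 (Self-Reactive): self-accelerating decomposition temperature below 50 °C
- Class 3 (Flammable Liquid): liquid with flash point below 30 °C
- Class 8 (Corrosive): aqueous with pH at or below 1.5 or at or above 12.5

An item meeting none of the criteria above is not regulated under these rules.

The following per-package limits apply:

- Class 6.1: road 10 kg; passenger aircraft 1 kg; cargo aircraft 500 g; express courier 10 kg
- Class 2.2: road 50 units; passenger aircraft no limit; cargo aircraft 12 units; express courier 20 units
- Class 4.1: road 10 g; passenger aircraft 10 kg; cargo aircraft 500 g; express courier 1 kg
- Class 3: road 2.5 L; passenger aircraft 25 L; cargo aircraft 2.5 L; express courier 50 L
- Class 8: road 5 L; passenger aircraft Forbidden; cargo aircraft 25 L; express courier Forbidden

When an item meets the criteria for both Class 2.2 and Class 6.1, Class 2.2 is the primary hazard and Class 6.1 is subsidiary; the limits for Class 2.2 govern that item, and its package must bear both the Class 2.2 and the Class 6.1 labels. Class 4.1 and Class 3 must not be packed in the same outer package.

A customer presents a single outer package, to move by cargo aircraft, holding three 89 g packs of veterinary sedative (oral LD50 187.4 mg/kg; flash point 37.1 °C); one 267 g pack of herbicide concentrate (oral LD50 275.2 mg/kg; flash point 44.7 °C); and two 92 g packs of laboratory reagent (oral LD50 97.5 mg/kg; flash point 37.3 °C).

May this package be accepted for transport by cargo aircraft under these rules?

No

Veterinary sedative: oral LD50 187.4 mg/kg < 300 mg/kg → Class 6.1 (Toxic).
The herbicide concentrate has oral LD50 275.2 mg/kg, which is < 300 mg/kg, so it is Class 6.1 (Toxic).
Oral LD50 97.5 mg/kg meets the Class 6.1 criterion (Toxic), so the laboratory reagent is Class 6.1.
Class 6.1 net quantity: (three 89 g packs = 267 g) + 267 g + (two 92 g packs = 184 g) = 718 g.
718 g exceeds the cargo aircraft limit of 500 g for Class 6.1.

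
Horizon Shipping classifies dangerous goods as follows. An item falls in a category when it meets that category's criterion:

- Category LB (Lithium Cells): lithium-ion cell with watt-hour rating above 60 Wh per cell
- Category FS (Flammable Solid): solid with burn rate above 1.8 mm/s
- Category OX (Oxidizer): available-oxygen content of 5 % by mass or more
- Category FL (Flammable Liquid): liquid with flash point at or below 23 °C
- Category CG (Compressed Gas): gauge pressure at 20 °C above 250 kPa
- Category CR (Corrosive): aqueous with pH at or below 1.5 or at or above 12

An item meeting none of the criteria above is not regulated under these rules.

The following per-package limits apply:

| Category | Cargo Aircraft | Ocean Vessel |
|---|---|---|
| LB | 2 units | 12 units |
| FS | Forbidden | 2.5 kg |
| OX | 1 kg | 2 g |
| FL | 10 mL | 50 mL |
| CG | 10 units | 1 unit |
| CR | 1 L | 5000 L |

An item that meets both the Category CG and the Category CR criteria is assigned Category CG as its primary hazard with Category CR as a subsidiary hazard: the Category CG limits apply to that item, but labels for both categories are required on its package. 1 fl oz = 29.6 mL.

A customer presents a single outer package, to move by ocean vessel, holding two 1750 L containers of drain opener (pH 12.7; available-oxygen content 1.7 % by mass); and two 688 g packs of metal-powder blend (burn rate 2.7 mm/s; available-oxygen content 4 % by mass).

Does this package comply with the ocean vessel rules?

Yes

Drain opener: pH 12.7 ≥ 12 → Category CR (Corrosive).
Metal-powder blend: burn rate 2.7 mm/s > 1.8 mm/s → Category FS (Flammable Solid).
Category CR quantity: two 1750 L containers = 3500 L.
3500 L ≤ 5000 L (ocean vessel limit, Category CR) — within limit.
Category FS quantity: two 688 g packs = 1.376 kg.
That is within the Category FS ocean vessel limit of 2.5 kg.
Every hazard category is within its ocean vessel limit and no segregation rule is violated.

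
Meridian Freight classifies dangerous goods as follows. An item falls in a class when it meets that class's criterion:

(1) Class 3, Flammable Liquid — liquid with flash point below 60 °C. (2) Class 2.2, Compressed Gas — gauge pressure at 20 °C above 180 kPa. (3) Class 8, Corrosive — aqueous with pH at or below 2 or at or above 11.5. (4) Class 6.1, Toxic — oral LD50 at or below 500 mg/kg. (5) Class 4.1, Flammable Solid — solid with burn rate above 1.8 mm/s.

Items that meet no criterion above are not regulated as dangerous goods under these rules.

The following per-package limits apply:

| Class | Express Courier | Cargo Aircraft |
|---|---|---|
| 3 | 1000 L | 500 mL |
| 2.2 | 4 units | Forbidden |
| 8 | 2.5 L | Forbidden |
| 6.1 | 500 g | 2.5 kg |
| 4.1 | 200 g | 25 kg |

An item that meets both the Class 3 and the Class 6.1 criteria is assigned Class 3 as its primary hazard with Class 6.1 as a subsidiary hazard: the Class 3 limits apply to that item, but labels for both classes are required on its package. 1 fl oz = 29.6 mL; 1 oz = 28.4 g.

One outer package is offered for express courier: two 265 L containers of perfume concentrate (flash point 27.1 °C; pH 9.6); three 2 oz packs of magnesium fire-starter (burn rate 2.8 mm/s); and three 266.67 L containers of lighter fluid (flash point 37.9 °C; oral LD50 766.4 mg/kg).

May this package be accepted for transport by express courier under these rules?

No

The perfume concentrate has flash point 27.1 °C, which is < 60 °C, so it is Class 3 (Flammable Liquid).
Burn rate 2.8 mm/s meets the Class 4.1 criterion (Flammable Solid), so the magnesium fire-starter is Class 4.1.
Flash point 37.9 °C meets the Class 3 criterion (Flammable Liquid), so the lighter fluid is Class 3.
Class 3 net quantity: (two 265 L containers = 530 L) + (three 266.67 L containers = 800.01 L) = 1330.01 L.
1330.01 L exceeds the express courier limit of 1000 L for Class 3.
Class 4.1 quantity: three 2 oz packs = 170.4 g.
That is within the Class 4.1 express courier limit of 200 g.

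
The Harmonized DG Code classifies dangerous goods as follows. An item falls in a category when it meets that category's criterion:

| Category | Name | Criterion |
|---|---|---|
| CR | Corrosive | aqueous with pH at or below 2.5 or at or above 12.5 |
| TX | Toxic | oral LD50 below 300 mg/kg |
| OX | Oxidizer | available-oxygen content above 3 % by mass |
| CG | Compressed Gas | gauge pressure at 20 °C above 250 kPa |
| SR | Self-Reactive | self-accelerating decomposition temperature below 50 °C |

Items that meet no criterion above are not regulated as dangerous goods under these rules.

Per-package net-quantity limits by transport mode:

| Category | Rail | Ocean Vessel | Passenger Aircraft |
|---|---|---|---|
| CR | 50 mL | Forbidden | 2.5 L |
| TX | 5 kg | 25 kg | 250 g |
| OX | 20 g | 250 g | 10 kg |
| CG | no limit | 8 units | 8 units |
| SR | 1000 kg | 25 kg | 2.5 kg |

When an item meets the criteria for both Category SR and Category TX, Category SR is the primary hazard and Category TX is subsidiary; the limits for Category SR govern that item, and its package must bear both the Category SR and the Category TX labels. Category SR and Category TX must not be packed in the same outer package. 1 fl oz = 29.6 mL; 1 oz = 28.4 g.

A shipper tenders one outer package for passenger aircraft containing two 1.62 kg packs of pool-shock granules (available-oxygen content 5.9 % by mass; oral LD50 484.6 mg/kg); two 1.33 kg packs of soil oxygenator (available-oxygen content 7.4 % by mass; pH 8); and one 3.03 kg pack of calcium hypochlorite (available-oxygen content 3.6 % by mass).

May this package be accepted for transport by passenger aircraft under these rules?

Yes

The pool-shock granules have available-oxygen content 5.9 % by mass, which is > 3 % by mass, so they are Category OX (Oxidizer).
Soil oxygenator: available-oxygen content 7.4 % by mass > 3 % by mass → Category OX (Oxidizer).
The calcium hypochlorite has available-oxygen content 3.6 % by mass, which is > 3 % by mass, so it is Category OX (Oxidizer).
Category OX net quantity: (two 1.62 kg packs = 3.24 kg) + (two 1.33 kg packs = 2.66 kg) + 3.03 kg = 8.93 kg.
8.93 kg is within the passenger aircraft limit of 10 kg for Category OX.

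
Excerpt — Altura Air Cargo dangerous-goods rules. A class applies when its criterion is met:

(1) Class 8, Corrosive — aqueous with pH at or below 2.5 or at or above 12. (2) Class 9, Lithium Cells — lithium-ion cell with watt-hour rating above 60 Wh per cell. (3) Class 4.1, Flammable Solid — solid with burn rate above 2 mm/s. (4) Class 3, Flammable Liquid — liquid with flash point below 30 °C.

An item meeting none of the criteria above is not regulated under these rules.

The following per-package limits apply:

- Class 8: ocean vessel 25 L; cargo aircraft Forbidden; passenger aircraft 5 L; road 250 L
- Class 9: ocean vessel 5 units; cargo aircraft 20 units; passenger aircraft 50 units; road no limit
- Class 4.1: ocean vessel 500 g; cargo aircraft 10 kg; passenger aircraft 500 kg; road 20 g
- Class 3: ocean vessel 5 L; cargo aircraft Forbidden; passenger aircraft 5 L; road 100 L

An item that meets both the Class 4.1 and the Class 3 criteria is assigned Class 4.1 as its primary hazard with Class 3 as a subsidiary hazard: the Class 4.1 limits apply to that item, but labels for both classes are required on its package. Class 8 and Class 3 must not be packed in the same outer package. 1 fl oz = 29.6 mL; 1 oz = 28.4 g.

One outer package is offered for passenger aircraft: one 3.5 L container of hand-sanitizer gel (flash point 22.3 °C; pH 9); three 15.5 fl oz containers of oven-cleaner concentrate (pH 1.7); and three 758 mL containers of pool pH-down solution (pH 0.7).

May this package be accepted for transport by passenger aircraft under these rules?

No

With flash point 22.3 °C (< 30 °C), the hand-sanitizer gel falls in Class 3.
Oven-cleaner concentrate: pH 1.7 ≤ 2.5 → Class 8 (Corrosive).
With pH 0.7 (≤ 2.5), the pool pH-down solution falls in Class 8.
Total Class 8: (three 15.5 fl oz containers = 1376.4 mL) + (three 758 mL containers = 2.274 L) = 3650.4 mL.
3650.4 mL ≤ 5 L (passenger aircraft limit, Class 8) — within limit.
Class 3 quantity: 3.5 L.
3.5 L is within the passenger aircraft limit of 5 L for Class 3.
Class 8 and Class 3 may not share an outer package.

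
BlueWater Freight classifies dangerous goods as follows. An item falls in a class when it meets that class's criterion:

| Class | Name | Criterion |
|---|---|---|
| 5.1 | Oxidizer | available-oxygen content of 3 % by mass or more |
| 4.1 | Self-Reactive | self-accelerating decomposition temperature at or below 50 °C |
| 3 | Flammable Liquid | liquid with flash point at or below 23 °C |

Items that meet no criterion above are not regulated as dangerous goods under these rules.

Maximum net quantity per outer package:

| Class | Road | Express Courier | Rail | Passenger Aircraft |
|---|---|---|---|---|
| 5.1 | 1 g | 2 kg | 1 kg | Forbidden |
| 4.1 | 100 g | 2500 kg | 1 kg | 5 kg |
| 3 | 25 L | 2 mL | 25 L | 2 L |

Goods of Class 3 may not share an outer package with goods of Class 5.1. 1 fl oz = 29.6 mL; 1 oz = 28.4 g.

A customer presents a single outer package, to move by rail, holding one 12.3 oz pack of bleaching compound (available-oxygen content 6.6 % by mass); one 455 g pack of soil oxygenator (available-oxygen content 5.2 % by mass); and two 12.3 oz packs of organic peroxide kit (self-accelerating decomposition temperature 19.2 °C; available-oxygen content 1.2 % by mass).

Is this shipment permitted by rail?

Yes

With available-oxygen content 6.6 % by mass (≥ 3 % by mass), the bleaching compound falls in Class 5.1.
Soil oxygenator: available-oxygen content 5.2 % by mass ≥ 3 % by mass → Class 5.1 (Oxidizer).
The organic peroxide kit has self-accelerating decomposition temperature 19.2 °C, which is ≤ 50 °C, so it is Class 4.1 (Self-Reactive).
Class 5.1 net quantity: (one 12.3 oz pack = 349.32 g) + 455 g = 804.32 g.
That is within the Class 5.1 rail limit of 1 kg.
Class 4.1 quantity: two 12.3 oz packs = 698.64 g.
That is within the Class 4.1 rail limit of 1 kg.
The segregation rule (Class 3 with Class 5.1) does not apply to Class 5.1 with Class 4.1.
Every hazard class is within its rail limit and no segregation rule is violated.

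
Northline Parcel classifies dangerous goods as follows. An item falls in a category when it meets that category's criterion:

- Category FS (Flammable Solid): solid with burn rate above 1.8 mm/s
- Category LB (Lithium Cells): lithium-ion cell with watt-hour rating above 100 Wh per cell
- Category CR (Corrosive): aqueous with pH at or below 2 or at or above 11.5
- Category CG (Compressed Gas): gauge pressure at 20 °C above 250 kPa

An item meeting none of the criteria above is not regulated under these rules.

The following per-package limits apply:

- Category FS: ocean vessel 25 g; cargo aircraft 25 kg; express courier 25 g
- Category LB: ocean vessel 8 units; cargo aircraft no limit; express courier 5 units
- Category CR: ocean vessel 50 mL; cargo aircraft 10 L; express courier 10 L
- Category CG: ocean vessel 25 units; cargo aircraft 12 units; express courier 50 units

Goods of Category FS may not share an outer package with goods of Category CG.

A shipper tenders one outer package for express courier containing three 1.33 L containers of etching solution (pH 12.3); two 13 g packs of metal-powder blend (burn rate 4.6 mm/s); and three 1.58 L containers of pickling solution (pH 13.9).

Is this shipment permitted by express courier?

No

The etching solution has pH 12.3, which is ≥ 11.5, so it is Category CR (Corrosive).
With burn rate 4.6 mm/s (> 1.8 mm/s), the metal-powder blend falls in Category FS.
The pickling solution has pH 13.9, which is ≥ 11.5, so it is Category CR (Corrosive).
Total Category CR: (three 1.33 L containers = 3.99 L) + (three 1.58 L containers = 4.74 L) = 8.73 L.
That is within the Category CR express courier limit of 10 L.
Category FS quantity: two 13 g packs = 26 g.
26 g > 25 g (express courier limit, Category FS) — over the limit.
The segregation rule (Category FS with Category CG) does not apply to Category CR with Category FS.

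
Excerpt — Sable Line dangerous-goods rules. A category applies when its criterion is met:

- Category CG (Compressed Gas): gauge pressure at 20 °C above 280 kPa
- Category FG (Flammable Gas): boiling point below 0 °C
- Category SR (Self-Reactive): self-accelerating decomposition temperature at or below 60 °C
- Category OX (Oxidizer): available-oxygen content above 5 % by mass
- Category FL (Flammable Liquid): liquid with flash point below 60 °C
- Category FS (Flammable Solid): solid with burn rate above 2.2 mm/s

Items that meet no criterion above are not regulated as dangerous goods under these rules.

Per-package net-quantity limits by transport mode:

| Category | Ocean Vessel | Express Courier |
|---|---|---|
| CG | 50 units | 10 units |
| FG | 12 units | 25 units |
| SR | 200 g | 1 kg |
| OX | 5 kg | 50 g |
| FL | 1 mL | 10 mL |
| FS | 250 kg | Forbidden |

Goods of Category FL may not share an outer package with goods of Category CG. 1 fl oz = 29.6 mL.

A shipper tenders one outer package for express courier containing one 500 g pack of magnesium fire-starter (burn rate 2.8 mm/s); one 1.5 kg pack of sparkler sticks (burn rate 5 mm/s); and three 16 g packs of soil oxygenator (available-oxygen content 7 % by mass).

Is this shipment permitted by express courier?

Magnesium fire-starter: burn rate 2.8 mm/s > 2.2 mm/s → Category FS (Flammable Solid).
Sparkler sticks: burn rate 5 mm/s > 2.2 mm/s → Category FS (Flammable Solid).
The soil oxygenator has available-oxygen content 7 % by mass, which is > 5 % by mass, so it is Category OX (Oxidizer).
Category FS net quantity: 500 g + 1.5 kg = 2 kg.
By express courier, Category FS is Forbidden regardless of quantity.
Category OX quantity: three 16 g packs = 48 g.
48 g is within the express courier limit of 50 g for Category OX.
The segregation rule (Category FL with Category CG) does not apply to Category FS with Category OX.

No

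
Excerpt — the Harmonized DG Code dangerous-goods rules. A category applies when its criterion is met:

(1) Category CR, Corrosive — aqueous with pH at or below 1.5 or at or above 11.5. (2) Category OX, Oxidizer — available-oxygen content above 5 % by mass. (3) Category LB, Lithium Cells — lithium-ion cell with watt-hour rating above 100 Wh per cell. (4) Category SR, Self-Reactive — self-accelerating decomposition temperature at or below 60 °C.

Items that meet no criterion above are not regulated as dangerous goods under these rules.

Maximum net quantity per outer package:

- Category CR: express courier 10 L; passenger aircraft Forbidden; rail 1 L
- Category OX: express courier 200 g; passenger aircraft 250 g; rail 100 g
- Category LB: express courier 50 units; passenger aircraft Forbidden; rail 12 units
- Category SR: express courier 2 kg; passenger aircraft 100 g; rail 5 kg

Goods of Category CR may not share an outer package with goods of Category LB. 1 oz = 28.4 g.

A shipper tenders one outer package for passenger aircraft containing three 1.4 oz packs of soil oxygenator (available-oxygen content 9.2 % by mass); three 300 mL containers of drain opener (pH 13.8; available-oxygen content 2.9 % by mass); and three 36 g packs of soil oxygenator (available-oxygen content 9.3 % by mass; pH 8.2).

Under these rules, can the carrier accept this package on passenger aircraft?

No

With available-oxygen content 9.2 % by mass (> 5 % by mass), the soil oxygenator falls in Category OX.
The drain opener has pH 13.8, which is ≥ 11.5, so it is Category CR (Corrosive).
The soil oxygenator has available-oxygen content 9.3 % by mass, which is > 5 % by mass, so it is Category OX (Oxidizer).
Total Category OX: (three 1.4 oz packs = 119.28 g) + (three 36 g packs = 108 g) = 227.28 g.
227.28 g ≤ 250 g (passenger aircraft limit, Category OX) — within limit.
Category CR quantity: three 300 mL containers = 900 mL.
By passenger aircraft, Category CR is Forbidden regardless of quantity.
The segregation rule (Category CR with Category LB) does not apply to Category OX with Category CR.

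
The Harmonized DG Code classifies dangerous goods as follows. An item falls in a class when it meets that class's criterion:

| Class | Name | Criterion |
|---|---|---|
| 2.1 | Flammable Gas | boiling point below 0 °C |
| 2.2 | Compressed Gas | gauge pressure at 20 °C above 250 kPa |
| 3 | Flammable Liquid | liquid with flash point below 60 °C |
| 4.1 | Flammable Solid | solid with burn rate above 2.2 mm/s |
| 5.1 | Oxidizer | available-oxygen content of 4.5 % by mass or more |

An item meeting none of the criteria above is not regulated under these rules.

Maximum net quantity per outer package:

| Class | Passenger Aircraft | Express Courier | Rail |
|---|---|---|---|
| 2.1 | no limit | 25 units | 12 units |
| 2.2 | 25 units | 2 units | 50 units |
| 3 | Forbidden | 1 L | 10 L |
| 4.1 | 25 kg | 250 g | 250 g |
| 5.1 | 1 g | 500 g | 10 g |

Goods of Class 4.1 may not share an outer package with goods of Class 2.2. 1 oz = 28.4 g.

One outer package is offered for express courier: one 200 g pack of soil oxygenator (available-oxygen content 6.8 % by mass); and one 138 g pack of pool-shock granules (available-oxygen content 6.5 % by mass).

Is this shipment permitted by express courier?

Yes

With available-oxygen content 6.8 % by mass (≥ 4.5 % by mass), the soil oxygenator falls in Class 5.1.
Available-oxygen content 6.5 % by mass meets the Class 5.1 criterion (Oxidizer), so the pool-shock granules are Class 5.1.
Class 5.1 net quantity: 200 g + 138 g = 338 g.
338 g ≤ 500 g (express courier limit, Class 5.1) — within limit.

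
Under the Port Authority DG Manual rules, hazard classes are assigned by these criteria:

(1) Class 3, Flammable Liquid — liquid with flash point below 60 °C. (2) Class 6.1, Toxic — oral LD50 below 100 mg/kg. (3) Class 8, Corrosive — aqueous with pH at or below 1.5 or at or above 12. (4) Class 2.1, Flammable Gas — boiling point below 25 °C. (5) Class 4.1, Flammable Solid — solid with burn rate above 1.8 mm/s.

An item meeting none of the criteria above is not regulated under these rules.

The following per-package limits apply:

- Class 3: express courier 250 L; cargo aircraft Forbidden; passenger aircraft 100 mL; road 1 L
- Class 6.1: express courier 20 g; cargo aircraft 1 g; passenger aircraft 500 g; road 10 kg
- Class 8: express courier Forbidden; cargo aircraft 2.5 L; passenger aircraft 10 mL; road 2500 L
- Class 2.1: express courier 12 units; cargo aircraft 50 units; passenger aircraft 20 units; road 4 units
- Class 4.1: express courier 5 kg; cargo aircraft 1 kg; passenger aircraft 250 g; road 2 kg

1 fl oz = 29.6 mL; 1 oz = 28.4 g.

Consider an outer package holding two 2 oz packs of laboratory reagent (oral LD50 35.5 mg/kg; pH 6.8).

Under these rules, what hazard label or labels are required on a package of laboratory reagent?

With oral LD50 35.5 mg/kg (< 100 mg/kg), the laboratory reagent falls in Class 6.1.
Only the Class 6.1 label is required.

Class 6.1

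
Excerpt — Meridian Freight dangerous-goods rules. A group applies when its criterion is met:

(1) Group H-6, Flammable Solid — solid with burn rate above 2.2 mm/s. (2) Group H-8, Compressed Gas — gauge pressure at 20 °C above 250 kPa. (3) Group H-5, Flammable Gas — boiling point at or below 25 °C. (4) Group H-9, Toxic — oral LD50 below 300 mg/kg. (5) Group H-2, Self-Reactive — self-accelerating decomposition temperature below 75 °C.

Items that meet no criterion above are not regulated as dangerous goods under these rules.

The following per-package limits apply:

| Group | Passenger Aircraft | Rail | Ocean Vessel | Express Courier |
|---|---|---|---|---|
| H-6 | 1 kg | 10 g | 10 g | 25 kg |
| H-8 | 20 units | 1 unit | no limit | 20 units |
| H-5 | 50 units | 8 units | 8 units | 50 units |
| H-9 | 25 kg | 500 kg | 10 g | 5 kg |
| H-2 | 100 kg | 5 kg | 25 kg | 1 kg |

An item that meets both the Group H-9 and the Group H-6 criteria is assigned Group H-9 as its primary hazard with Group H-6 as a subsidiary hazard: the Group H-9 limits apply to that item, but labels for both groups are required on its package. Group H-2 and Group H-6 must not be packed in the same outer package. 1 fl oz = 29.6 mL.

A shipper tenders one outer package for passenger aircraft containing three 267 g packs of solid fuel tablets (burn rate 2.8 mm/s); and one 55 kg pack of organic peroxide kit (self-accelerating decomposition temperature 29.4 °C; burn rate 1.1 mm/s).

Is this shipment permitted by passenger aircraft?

With burn rate 2.8 mm/s (> 2.2 mm/s), the solid fuel tablets fall in Group H-6.
Organic peroxide kit: self-accelerating decomposition temperature 29.4 °C < 75 °C → Group H-2 (Self-Reactive).
Group H-2 quantity: 55 kg.
That is within the Group H-2 passenger aircraft limit of 100 kg.
Group H-6 quantity: three 267 g packs = 801 g.
That is within the Group H-6 passenger aircraft limit of 1 kg.
Group H-2 and Group H-6 may not share an outer package.

No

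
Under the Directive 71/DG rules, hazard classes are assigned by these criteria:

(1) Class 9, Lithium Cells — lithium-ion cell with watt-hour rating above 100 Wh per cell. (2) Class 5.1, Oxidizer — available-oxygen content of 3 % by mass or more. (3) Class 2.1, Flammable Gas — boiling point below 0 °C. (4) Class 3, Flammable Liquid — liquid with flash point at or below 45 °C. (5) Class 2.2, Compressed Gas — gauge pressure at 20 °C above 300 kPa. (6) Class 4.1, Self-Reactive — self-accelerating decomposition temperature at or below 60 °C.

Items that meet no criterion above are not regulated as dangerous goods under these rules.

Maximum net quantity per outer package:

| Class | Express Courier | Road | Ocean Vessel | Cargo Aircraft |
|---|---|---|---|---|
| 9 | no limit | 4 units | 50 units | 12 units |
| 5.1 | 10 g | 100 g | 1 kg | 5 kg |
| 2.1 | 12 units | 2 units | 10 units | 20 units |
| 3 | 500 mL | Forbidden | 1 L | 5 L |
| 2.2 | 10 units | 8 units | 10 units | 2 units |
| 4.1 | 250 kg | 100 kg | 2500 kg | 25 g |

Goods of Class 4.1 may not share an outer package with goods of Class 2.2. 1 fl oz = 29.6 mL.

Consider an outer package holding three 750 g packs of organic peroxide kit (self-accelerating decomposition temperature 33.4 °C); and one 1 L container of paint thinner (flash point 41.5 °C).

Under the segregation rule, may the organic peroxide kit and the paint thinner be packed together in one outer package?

Yes

Self-accelerating decomposition temperature 33.4 °C meets the Class 4.1 criterion (Self-Reactive), so the organic peroxide kit is Class 4.1.
Paint thinner: flash point 41.5 °C ≤ 45 °C → Class 3 (Flammable Liquid).
No segregation rule bars Class 4.1 with Class 3.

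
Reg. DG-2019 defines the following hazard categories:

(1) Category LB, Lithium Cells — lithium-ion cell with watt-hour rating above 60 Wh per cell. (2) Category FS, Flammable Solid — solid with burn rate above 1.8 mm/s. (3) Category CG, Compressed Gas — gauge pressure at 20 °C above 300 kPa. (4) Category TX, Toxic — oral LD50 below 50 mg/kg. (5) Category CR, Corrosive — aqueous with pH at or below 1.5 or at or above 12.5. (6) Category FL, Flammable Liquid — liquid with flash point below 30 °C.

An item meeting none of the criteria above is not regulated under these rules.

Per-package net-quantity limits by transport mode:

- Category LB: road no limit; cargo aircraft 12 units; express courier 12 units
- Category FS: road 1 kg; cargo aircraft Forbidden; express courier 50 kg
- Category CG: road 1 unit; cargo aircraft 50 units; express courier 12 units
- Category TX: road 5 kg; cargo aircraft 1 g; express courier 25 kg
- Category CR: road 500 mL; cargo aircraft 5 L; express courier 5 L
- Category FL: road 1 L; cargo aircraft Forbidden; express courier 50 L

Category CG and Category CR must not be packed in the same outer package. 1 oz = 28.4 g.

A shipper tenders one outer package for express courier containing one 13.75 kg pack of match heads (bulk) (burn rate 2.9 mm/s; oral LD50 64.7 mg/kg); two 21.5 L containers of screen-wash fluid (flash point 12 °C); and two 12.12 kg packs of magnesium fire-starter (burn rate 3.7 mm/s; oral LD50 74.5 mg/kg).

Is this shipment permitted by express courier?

With burn rate 2.9 mm/s (> 1.8 mm/s), the match heads (bulk) fall in Category FS.
The screen-wash fluid has flash point 12 °C, which is < 30 °C, so it is Category FL (Flammable Liquid).
Burn rate 3.7 mm/s meets the Category FS criterion (Flammable Solid), so the magnesium fire-starter is Category FS.
Category FS net quantity: 13.75 kg + (two 12.12 kg packs = 24.24 kg) = 37.99 kg.
That is within the Category FS express courier limit of 50 kg.
Category FL quantity: two 21.5 L containers = 43 L.
43 L is within the express courier limit of 50 L for Category FL.
The segregation rule (Category CG with Category CR) does not apply to Category FS with Category FL.
Every hazard category is within its express courier limit and no segregation rule is violated.

Yes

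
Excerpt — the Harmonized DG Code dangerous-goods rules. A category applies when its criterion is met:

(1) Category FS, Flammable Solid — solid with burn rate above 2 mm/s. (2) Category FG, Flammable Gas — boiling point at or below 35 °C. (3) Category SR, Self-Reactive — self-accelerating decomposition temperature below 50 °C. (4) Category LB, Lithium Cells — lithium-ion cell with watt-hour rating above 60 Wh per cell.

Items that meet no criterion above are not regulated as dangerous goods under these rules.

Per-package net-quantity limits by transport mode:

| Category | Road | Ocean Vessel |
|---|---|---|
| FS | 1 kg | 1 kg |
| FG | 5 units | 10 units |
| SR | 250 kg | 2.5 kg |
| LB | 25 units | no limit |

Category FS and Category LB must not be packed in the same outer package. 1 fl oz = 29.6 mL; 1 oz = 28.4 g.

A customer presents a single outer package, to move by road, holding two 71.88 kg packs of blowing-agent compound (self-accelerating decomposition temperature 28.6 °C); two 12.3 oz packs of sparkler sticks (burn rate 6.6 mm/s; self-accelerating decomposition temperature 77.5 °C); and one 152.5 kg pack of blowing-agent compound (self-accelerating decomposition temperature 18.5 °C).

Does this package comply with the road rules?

No

Blowing-agent compound: self-accelerating decomposition temperature 28.6 °C < 50 °C → Category SR (Self-Reactive).
Sparkler sticks: burn rate 6.6 mm/s > 2 mm/s → Category FS (Flammable Solid).
The blowing-agent compound has self-accelerating decomposition temperature 18.5 °C, which is < 50 °C, so it is Category SR (Self-Reactive).
Category SR net quantity: (two 71.88 kg packs = 143.76 kg) + 152.5 kg = 296.26 kg.
296.26 kg exceeds the road limit of 250 kg for Category SR.
Category FS quantity: two 12.3 oz packs = 698.64 g.
698.64 g ≤ 1 kg (road limit, Category FS) — within limit.
The segregation rule (Category FS with Category LB) does not apply to Category SR with Category FS.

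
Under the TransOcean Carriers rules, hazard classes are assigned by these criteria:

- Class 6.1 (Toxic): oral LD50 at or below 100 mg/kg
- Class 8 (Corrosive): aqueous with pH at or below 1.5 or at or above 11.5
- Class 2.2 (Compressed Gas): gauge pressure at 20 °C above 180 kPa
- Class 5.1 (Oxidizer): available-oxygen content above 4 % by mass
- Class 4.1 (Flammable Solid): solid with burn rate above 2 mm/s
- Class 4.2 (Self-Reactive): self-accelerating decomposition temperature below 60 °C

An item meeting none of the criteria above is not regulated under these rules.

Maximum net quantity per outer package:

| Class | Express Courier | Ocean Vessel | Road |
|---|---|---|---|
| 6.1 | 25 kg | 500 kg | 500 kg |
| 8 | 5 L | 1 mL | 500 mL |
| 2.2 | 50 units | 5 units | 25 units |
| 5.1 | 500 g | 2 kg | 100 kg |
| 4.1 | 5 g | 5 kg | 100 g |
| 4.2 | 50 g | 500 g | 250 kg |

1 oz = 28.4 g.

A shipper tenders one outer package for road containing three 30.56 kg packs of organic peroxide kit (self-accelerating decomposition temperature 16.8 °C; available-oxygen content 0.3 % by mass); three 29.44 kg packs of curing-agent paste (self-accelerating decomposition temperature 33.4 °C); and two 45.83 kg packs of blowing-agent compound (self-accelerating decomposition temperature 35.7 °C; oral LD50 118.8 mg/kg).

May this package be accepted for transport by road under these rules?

No

Self-accelerating decomposition temperature 16.8 °C meets the Class 4.2 criterion (Self-Reactive), so the organic peroxide kit is Class 4.2.
With self-accelerating decomposition temperature 33.4 °C (< 60 °C), the curing-agent paste falls in Class 4.2.
Blowing-agent compound: self-accelerating decomposition temperature 35.7 °C < 60 °C → Class 4.2 (Self-Reactive).
Total Class 4.2: (three 30.56 kg packs = 91.68 kg) + (three 29.44 kg packs = 88.32 kg) + (two 45.83 kg packs = 91.66 kg) = 271.66 kg.
271.66 kg > 250 kg (road limit, Class 4.2) — over the limit.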